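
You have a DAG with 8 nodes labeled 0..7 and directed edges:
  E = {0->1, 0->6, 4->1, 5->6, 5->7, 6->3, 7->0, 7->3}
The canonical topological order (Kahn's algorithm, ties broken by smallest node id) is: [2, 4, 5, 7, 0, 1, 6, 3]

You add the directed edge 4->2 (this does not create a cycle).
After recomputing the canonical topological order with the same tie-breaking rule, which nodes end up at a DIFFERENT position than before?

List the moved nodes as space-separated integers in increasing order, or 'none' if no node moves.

Old toposort: [2, 4, 5, 7, 0, 1, 6, 3]
Added edge 4->2
Recompute Kahn (smallest-id tiebreak):
  initial in-degrees: [1, 2, 1, 2, 0, 0, 2, 1]
  ready (indeg=0): [4, 5]
  pop 4: indeg[1]->1; indeg[2]->0 | ready=[2, 5] | order so far=[4]
  pop 2: no out-edges | ready=[5] | order so far=[4, 2]
  pop 5: indeg[6]->1; indeg[7]->0 | ready=[7] | order so far=[4, 2, 5]
  pop 7: indeg[0]->0; indeg[3]->1 | ready=[0] | order so far=[4, 2, 5, 7]
  pop 0: indeg[1]->0; indeg[6]->0 | ready=[1, 6] | order so far=[4, 2, 5, 7, 0]
  pop 1: no out-edges | ready=[6] | order so far=[4, 2, 5, 7, 0, 1]
  pop 6: indeg[3]->0 | ready=[3] | order so far=[4, 2, 5, 7, 0, 1, 6]
  pop 3: no out-edges | ready=[] | order so far=[4, 2, 5, 7, 0, 1, 6, 3]
New canonical toposort: [4, 2, 5, 7, 0, 1, 6, 3]
Compare positions:
  Node 0: index 4 -> 4 (same)
  Node 1: index 5 -> 5 (same)
  Node 2: index 0 -> 1 (moved)
  Node 3: index 7 -> 7 (same)
  Node 4: index 1 -> 0 (moved)
  Node 5: index 2 -> 2 (same)
  Node 6: index 6 -> 6 (same)
  Node 7: index 3 -> 3 (same)
Nodes that changed position: 2 4

Answer: 2 4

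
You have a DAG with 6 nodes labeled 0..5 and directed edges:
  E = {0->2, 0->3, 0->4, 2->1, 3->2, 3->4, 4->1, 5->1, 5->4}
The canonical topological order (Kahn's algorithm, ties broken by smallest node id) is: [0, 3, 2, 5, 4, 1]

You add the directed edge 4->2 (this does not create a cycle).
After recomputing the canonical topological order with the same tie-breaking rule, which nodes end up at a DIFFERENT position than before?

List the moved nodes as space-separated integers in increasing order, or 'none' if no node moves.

Old toposort: [0, 3, 2, 5, 4, 1]
Added edge 4->2
Recompute Kahn (smallest-id tiebreak):
  initial in-degrees: [0, 3, 3, 1, 3, 0]
  ready (indeg=0): [0, 5]
  pop 0: indeg[2]->2; indeg[3]->0; indeg[4]->2 | ready=[3, 5] | order so far=[0]
  pop 3: indeg[2]->1; indeg[4]->1 | ready=[5] | order so far=[0, 3]
  pop 5: indeg[1]->2; indeg[4]->0 | ready=[4] | order so far=[0, 3, 5]
  pop 4: indeg[1]->1; indeg[2]->0 | ready=[2] | order so far=[0, 3, 5, 4]
  pop 2: indeg[1]->0 | ready=[1] | order so far=[0, 3, 5, 4, 2]
  pop 1: no out-edges | ready=[] | order so far=[0, 3, 5, 4, 2, 1]
New canonical toposort: [0, 3, 5, 4, 2, 1]
Compare positions:
  Node 0: index 0 -> 0 (same)
  Node 1: index 5 -> 5 (same)
  Node 2: index 2 -> 4 (moved)
  Node 3: index 1 -> 1 (same)
  Node 4: index 4 -> 3 (moved)
  Node 5: index 3 -> 2 (moved)
Nodes that changed position: 2 4 5

Answer: 2 4 5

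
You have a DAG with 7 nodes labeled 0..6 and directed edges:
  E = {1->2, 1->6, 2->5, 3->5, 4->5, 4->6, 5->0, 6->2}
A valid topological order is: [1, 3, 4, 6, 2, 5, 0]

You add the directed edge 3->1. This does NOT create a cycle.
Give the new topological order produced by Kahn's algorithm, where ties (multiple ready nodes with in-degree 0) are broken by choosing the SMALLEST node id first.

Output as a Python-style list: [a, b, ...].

Answer: [3, 1, 4, 6, 2, 5, 0]

Derivation:
Old toposort: [1, 3, 4, 6, 2, 5, 0]
Added edge: 3->1
Position of 3 (1) > position of 1 (0). Must reorder: 3 must now come before 1.
Run Kahn's algorithm (break ties by smallest node id):
  initial in-degrees: [1, 1, 2, 0, 0, 3, 2]
  ready (indeg=0): [3, 4]
  pop 3: indeg[1]->0; indeg[5]->2 | ready=[1, 4] | order so far=[3]
  pop 1: indeg[2]->1; indeg[6]->1 | ready=[4] | order so far=[3, 1]
  pop 4: indeg[5]->1; indeg[6]->0 | ready=[6] | order so far=[3, 1, 4]
  pop 6: indeg[2]->0 | ready=[2] | order so far=[3, 1, 4, 6]
  pop 2: indeg[5]->0 | ready=[5] | order so far=[3, 1, 4, 6, 2]
  pop 5: indeg[0]->0 | ready=[0] | order so far=[3, 1, 4, 6, 2, 5]
  pop 0: no out-edges | ready=[] | order so far=[3, 1, 4, 6, 2, 5, 0]
  Result: [3, 1, 4, 6, 2, 5, 0]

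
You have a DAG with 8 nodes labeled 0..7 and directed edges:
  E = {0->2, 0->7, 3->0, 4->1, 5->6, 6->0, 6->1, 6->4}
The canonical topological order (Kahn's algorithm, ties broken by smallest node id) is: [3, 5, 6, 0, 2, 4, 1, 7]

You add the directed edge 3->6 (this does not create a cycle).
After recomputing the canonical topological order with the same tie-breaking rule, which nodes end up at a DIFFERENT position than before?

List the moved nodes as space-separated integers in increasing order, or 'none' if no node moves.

Old toposort: [3, 5, 6, 0, 2, 4, 1, 7]
Added edge 3->6
Recompute Kahn (smallest-id tiebreak):
  initial in-degrees: [2, 2, 1, 0, 1, 0, 2, 1]
  ready (indeg=0): [3, 5]
  pop 3: indeg[0]->1; indeg[6]->1 | ready=[5] | order so far=[3]
  pop 5: indeg[6]->0 | ready=[6] | order so far=[3, 5]
  pop 6: indeg[0]->0; indeg[1]->1; indeg[4]->0 | ready=[0, 4] | order so far=[3, 5, 6]
  pop 0: indeg[2]->0; indeg[7]->0 | ready=[2, 4, 7] | order so far=[3, 5, 6, 0]
  pop 2: no out-edges | ready=[4, 7] | order so far=[3, 5, 6, 0, 2]
  pop 4: indeg[1]->0 | ready=[1, 7] | order so far=[3, 5, 6, 0, 2, 4]
  pop 1: no out-edges | ready=[7] | order so far=[3, 5, 6, 0, 2, 4, 1]
  pop 7: no out-edges | ready=[] | order so far=[3, 5, 6, 0, 2, 4, 1, 7]
New canonical toposort: [3, 5, 6, 0, 2, 4, 1, 7]
Compare positions:
  Node 0: index 3 -> 3 (same)
  Node 1: index 6 -> 6 (same)
  Node 2: index 4 -> 4 (same)
  Node 3: index 0 -> 0 (same)
  Node 4: index 5 -> 5 (same)
  Node 5: index 1 -> 1 (same)
  Node 6: index 2 -> 2 (same)
  Node 7: index 7 -> 7 (same)
Nodes that changed position: none

Answer: none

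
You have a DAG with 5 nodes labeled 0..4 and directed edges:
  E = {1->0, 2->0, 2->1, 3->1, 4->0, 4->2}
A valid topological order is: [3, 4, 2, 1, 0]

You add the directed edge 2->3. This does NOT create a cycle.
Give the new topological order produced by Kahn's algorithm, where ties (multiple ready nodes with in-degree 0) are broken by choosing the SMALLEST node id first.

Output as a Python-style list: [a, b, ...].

Old toposort: [3, 4, 2, 1, 0]
Added edge: 2->3
Position of 2 (2) > position of 3 (0). Must reorder: 2 must now come before 3.
Run Kahn's algorithm (break ties by smallest node id):
  initial in-degrees: [3, 2, 1, 1, 0]
  ready (indeg=0): [4]
  pop 4: indeg[0]->2; indeg[2]->0 | ready=[2] | order so far=[4]
  pop 2: indeg[0]->1; indeg[1]->1; indeg[3]->0 | ready=[3] | order so far=[4, 2]
  pop 3: indeg[1]->0 | ready=[1] | order so far=[4, 2, 3]
  pop 1: indeg[0]->0 | ready=[0] | order so far=[4, 2, 3, 1]
  pop 0: no out-edges | ready=[] | order so far=[4, 2, 3, 1, 0]
  Result: [4, 2, 3, 1, 0]

Answer: [4, 2, 3, 1, 0]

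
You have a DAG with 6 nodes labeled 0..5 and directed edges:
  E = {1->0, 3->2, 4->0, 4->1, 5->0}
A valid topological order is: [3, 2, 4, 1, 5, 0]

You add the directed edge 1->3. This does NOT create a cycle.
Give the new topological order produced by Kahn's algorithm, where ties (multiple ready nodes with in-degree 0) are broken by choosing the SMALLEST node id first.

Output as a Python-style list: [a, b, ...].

Answer: [4, 1, 3, 2, 5, 0]

Derivation:
Old toposort: [3, 2, 4, 1, 5, 0]
Added edge: 1->3
Position of 1 (3) > position of 3 (0). Must reorder: 1 must now come before 3.
Run Kahn's algorithm (break ties by smallest node id):
  initial in-degrees: [3, 1, 1, 1, 0, 0]
  ready (indeg=0): [4, 5]
  pop 4: indeg[0]->2; indeg[1]->0 | ready=[1, 5] | order so far=[4]
  pop 1: indeg[0]->1; indeg[3]->0 | ready=[3, 5] | order so far=[4, 1]
  pop 3: indeg[2]->0 | ready=[2, 5] | order so far=[4, 1, 3]
  pop 2: no out-edges | ready=[5] | order so far=[4, 1, 3, 2]
  pop 5: indeg[0]->0 | ready=[0] | order so far=[4, 1, 3, 2, 5]
  pop 0: no out-edges | ready=[] | order so far=[4, 1, 3, 2, 5, 0]
  Result: [4, 1, 3, 2, 5, 0]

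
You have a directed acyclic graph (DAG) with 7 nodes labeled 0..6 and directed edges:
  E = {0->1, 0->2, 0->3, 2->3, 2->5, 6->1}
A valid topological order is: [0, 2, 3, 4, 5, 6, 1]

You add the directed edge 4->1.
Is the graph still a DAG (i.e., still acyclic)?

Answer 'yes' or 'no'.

Answer: yes

Derivation:
Given toposort: [0, 2, 3, 4, 5, 6, 1]
Position of 4: index 3; position of 1: index 6
New edge 4->1: forward
Forward edge: respects the existing order. Still a DAG, same toposort still valid.
Still a DAG? yes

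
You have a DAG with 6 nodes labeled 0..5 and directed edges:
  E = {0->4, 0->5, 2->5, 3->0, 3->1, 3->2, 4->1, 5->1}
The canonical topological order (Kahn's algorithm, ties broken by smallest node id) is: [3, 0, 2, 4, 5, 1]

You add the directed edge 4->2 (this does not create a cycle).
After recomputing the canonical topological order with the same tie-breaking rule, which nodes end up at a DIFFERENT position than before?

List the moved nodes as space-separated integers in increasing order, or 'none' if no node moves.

Old toposort: [3, 0, 2, 4, 5, 1]
Added edge 4->2
Recompute Kahn (smallest-id tiebreak):
  initial in-degrees: [1, 3, 2, 0, 1, 2]
  ready (indeg=0): [3]
  pop 3: indeg[0]->0; indeg[1]->2; indeg[2]->1 | ready=[0] | order so far=[3]
  pop 0: indeg[4]->0; indeg[5]->1 | ready=[4] | order so far=[3, 0]
  pop 4: indeg[1]->1; indeg[2]->0 | ready=[2] | order so far=[3, 0, 4]
  pop 2: indeg[5]->0 | ready=[5] | order so far=[3, 0, 4, 2]
  pop 5: indeg[1]->0 | ready=[1] | order so far=[3, 0, 4, 2, 5]
  pop 1: no out-edges | ready=[] | order so far=[3, 0, 4, 2, 5, 1]
New canonical toposort: [3, 0, 4, 2, 5, 1]
Compare positions:
  Node 0: index 1 -> 1 (same)
  Node 1: index 5 -> 5 (same)
  Node 2: index 2 -> 3 (moved)
  Node 3: index 0 -> 0 (same)
  Node 4: index 3 -> 2 (moved)
  Node 5: index 4 -> 4 (same)
Nodes that changed position: 2 4

Answer: 2 4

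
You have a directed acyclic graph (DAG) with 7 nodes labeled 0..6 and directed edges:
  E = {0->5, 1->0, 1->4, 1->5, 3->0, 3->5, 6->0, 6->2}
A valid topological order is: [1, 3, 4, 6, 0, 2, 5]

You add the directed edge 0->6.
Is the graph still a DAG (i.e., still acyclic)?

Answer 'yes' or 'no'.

Given toposort: [1, 3, 4, 6, 0, 2, 5]
Position of 0: index 4; position of 6: index 3
New edge 0->6: backward (u after v in old order)
Backward edge: old toposort is now invalid. Check if this creates a cycle.
Does 6 already reach 0? Reachable from 6: [0, 2, 5, 6]. YES -> cycle!
Still a DAG? no

Answer: no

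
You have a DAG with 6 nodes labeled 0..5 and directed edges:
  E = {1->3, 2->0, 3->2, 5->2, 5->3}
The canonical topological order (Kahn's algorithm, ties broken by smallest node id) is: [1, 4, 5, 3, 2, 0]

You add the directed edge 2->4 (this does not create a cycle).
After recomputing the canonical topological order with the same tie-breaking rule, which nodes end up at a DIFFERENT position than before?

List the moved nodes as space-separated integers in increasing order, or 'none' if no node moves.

Old toposort: [1, 4, 5, 3, 2, 0]
Added edge 2->4
Recompute Kahn (smallest-id tiebreak):
  initial in-degrees: [1, 0, 2, 2, 1, 0]
  ready (indeg=0): [1, 5]
  pop 1: indeg[3]->1 | ready=[5] | order so far=[1]
  pop 5: indeg[2]->1; indeg[3]->0 | ready=[3] | order so far=[1, 5]
  pop 3: indeg[2]->0 | ready=[2] | order so far=[1, 5, 3]
  pop 2: indeg[0]->0; indeg[4]->0 | ready=[0, 4] | order so far=[1, 5, 3, 2]
  pop 0: no out-edges | ready=[4] | order so far=[1, 5, 3, 2, 0]
  pop 4: no out-edges | ready=[] | order so far=[1, 5, 3, 2, 0, 4]
New canonical toposort: [1, 5, 3, 2, 0, 4]
Compare positions:
  Node 0: index 5 -> 4 (moved)
  Node 1: index 0 -> 0 (same)
  Node 2: index 4 -> 3 (moved)
  Node 3: index 3 -> 2 (moved)
  Node 4: index 1 -> 5 (moved)
  Node 5: index 2 -> 1 (moved)
Nodes that changed position: 0 2 3 4 5

Answer: 0 2 3 4 5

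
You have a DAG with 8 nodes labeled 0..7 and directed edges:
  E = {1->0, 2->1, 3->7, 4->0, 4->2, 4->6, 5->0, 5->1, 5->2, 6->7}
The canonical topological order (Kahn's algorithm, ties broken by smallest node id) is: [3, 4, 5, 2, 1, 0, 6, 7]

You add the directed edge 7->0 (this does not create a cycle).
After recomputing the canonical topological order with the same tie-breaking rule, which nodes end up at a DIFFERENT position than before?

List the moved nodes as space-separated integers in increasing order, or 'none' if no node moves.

Old toposort: [3, 4, 5, 2, 1, 0, 6, 7]
Added edge 7->0
Recompute Kahn (smallest-id tiebreak):
  initial in-degrees: [4, 2, 2, 0, 0, 0, 1, 2]
  ready (indeg=0): [3, 4, 5]
  pop 3: indeg[7]->1 | ready=[4, 5] | order so far=[3]
  pop 4: indeg[0]->3; indeg[2]->1; indeg[6]->0 | ready=[5, 6] | order so far=[3, 4]
  pop 5: indeg[0]->2; indeg[1]->1; indeg[2]->0 | ready=[2, 6] | order so far=[3, 4, 5]
  pop 2: indeg[1]->0 | ready=[1, 6] | order so far=[3, 4, 5, 2]
  pop 1: indeg[0]->1 | ready=[6] | order so far=[3, 4, 5, 2, 1]
  pop 6: indeg[7]->0 | ready=[7] | order so far=[3, 4, 5, 2, 1, 6]
  pop 7: indeg[0]->0 | ready=[0] | order so far=[3, 4, 5, 2, 1, 6, 7]
  pop 0: no out-edges | ready=[] | order so far=[3, 4, 5, 2, 1, 6, 7, 0]
New canonical toposort: [3, 4, 5, 2, 1, 6, 7, 0]
Compare positions:
  Node 0: index 5 -> 7 (moved)
  Node 1: index 4 -> 4 (same)
  Node 2: index 3 -> 3 (same)
  Node 3: index 0 -> 0 (same)
  Node 4: index 1 -> 1 (same)
  Node 5: index 2 -> 2 (same)
  Node 6: index 6 -> 5 (moved)
  Node 7: index 7 -> 6 (moved)
Nodes that changed position: 0 6 7

Answer: 0 6 7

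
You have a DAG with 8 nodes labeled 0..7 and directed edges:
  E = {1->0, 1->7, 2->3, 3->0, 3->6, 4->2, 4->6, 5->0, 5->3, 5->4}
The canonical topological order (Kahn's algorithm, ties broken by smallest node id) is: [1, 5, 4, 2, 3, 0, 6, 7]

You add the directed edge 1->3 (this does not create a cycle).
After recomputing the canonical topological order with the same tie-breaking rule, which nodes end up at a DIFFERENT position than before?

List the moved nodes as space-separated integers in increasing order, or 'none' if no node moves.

Answer: none

Derivation:
Old toposort: [1, 5, 4, 2, 3, 0, 6, 7]
Added edge 1->3
Recompute Kahn (smallest-id tiebreak):
  initial in-degrees: [3, 0, 1, 3, 1, 0, 2, 1]
  ready (indeg=0): [1, 5]
  pop 1: indeg[0]->2; indeg[3]->2; indeg[7]->0 | ready=[5, 7] | order so far=[1]
  pop 5: indeg[0]->1; indeg[3]->1; indeg[4]->0 | ready=[4, 7] | order so far=[1, 5]
  pop 4: indeg[2]->0; indeg[6]->1 | ready=[2, 7] | order so far=[1, 5, 4]
  pop 2: indeg[3]->0 | ready=[3, 7] | order so far=[1, 5, 4, 2]
  pop 3: indeg[0]->0; indeg[6]->0 | ready=[0, 6, 7] | order so far=[1, 5, 4, 2, 3]
  pop 0: no out-edges | ready=[6, 7] | order so far=[1, 5, 4, 2, 3, 0]
  pop 6: no out-edges | ready=[7] | order so far=[1, 5, 4, 2, 3, 0, 6]
  pop 7: no out-edges | ready=[] | order so far=[1, 5, 4, 2, 3, 0, 6, 7]
New canonical toposort: [1, 5, 4, 2, 3, 0, 6, 7]
Compare positions:
  Node 0: index 5 -> 5 (same)
  Node 1: index 0 -> 0 (same)
  Node 2: index 3 -> 3 (same)
  Node 3: index 4 -> 4 (same)
  Node 4: index 2 -> 2 (same)
  Node 5: index 1 -> 1 (same)
  Node 6: index 6 -> 6 (same)
  Node 7: index 7 -> 7 (same)
Nodes that changed position: none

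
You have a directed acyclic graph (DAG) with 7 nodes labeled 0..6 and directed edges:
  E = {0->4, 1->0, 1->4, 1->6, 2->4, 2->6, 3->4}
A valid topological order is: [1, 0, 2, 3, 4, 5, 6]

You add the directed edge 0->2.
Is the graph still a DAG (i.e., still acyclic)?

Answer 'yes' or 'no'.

Given toposort: [1, 0, 2, 3, 4, 5, 6]
Position of 0: index 1; position of 2: index 2
New edge 0->2: forward
Forward edge: respects the existing order. Still a DAG, same toposort still valid.
Still a DAG? yes

Answer: yes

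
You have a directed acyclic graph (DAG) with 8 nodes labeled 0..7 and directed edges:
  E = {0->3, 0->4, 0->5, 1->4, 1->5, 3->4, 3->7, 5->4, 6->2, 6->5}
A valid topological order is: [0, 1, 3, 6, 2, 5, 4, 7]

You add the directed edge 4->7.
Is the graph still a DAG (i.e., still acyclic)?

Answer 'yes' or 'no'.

Given toposort: [0, 1, 3, 6, 2, 5, 4, 7]
Position of 4: index 6; position of 7: index 7
New edge 4->7: forward
Forward edge: respects the existing order. Still a DAG, same toposort still valid.
Still a DAG? yes

Answer: yes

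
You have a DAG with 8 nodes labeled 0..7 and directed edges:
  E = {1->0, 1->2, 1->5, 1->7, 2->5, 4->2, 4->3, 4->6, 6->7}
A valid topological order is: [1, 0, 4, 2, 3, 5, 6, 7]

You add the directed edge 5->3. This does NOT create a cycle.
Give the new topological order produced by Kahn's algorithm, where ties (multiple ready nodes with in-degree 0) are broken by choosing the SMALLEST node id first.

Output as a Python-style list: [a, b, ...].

Old toposort: [1, 0, 4, 2, 3, 5, 6, 7]
Added edge: 5->3
Position of 5 (5) > position of 3 (4). Must reorder: 5 must now come before 3.
Run Kahn's algorithm (break ties by smallest node id):
  initial in-degrees: [1, 0, 2, 2, 0, 2, 1, 2]
  ready (indeg=0): [1, 4]
  pop 1: indeg[0]->0; indeg[2]->1; indeg[5]->1; indeg[7]->1 | ready=[0, 4] | order so far=[1]
  pop 0: no out-edges | ready=[4] | order so far=[1, 0]
  pop 4: indeg[2]->0; indeg[3]->1; indeg[6]->0 | ready=[2, 6] | order so far=[1, 0, 4]
  pop 2: indeg[5]->0 | ready=[5, 6] | order so far=[1, 0, 4, 2]
  pop 5: indeg[3]->0 | ready=[3, 6] | order so far=[1, 0, 4, 2, 5]
  pop 3: no out-edges | ready=[6] | order so far=[1, 0, 4, 2, 5, 3]
  pop 6: indeg[7]->0 | ready=[7] | order so far=[1, 0, 4, 2, 5, 3, 6]
  pop 7: no out-edges | ready=[] | order so far=[1, 0, 4, 2, 5, 3, 6, 7]
  Result: [1, 0, 4, 2, 5, 3, 6, 7]

Answer: [1, 0, 4, 2, 5, 3, 6, 7]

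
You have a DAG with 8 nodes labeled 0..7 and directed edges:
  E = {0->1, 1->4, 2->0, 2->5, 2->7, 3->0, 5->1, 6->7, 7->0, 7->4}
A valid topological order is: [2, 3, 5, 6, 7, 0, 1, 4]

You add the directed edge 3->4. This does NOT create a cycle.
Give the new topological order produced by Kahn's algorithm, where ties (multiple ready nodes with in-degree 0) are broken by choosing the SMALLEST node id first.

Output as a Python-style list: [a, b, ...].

Answer: [2, 3, 5, 6, 7, 0, 1, 4]

Derivation:
Old toposort: [2, 3, 5, 6, 7, 0, 1, 4]
Added edge: 3->4
Position of 3 (1) < position of 4 (7). Old order still valid.
Run Kahn's algorithm (break ties by smallest node id):
  initial in-degrees: [3, 2, 0, 0, 3, 1, 0, 2]
  ready (indeg=0): [2, 3, 6]
  pop 2: indeg[0]->2; indeg[5]->0; indeg[7]->1 | ready=[3, 5, 6] | order so far=[2]
  pop 3: indeg[0]->1; indeg[4]->2 | ready=[5, 6] | order so far=[2, 3]
  pop 5: indeg[1]->1 | ready=[6] | order so far=[2, 3, 5]
  pop 6: indeg[7]->0 | ready=[7] | order so far=[2, 3, 5, 6]
  pop 7: indeg[0]->0; indeg[4]->1 | ready=[0] | order so far=[2, 3, 5, 6, 7]
  pop 0: indeg[1]->0 | ready=[1] | order so far=[2, 3, 5, 6, 7, 0]
  pop 1: indeg[4]->0 | ready=[4] | order so far=[2, 3, 5, 6, 7, 0, 1]
  pop 4: no out-edges | ready=[] | order so far=[2, 3, 5, 6, 7, 0, 1, 4]
  Result: [2, 3, 5, 6, 7, 0, 1, 4]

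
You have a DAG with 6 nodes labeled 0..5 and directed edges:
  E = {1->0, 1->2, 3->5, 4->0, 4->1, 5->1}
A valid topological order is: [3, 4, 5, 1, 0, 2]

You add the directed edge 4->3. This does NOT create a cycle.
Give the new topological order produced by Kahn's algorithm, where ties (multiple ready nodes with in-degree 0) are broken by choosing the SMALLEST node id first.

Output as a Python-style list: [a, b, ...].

Answer: [4, 3, 5, 1, 0, 2]

Derivation:
Old toposort: [3, 4, 5, 1, 0, 2]
Added edge: 4->3
Position of 4 (1) > position of 3 (0). Must reorder: 4 must now come before 3.
Run Kahn's algorithm (break ties by smallest node id):
  initial in-degrees: [2, 2, 1, 1, 0, 1]
  ready (indeg=0): [4]
  pop 4: indeg[0]->1; indeg[1]->1; indeg[3]->0 | ready=[3] | order so far=[4]
  pop 3: indeg[5]->0 | ready=[5] | order so far=[4, 3]
  pop 5: indeg[1]->0 | ready=[1] | order so far=[4, 3, 5]
  pop 1: indeg[0]->0; indeg[2]->0 | ready=[0, 2] | order so far=[4, 3, 5, 1]
  pop 0: no out-edges | ready=[2] | order so far=[4, 3, 5, 1, 0]
  pop 2: no out-edges | ready=[] | order so far=[4, 3, 5, 1, 0, 2]
  Result: [4, 3, 5, 1, 0, 2]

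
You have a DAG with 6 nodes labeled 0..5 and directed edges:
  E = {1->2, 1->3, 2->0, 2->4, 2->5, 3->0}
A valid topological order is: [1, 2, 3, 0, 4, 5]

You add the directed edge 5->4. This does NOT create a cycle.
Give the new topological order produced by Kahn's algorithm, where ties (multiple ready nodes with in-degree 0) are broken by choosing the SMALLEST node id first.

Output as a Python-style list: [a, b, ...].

Old toposort: [1, 2, 3, 0, 4, 5]
Added edge: 5->4
Position of 5 (5) > position of 4 (4). Must reorder: 5 must now come before 4.
Run Kahn's algorithm (break ties by smallest node id):
  initial in-degrees: [2, 0, 1, 1, 2, 1]
  ready (indeg=0): [1]
  pop 1: indeg[2]->0; indeg[3]->0 | ready=[2, 3] | order so far=[1]
  pop 2: indeg[0]->1; indeg[4]->1; indeg[5]->0 | ready=[3, 5] | order so far=[1, 2]
  pop 3: indeg[0]->0 | ready=[0, 5] | order so far=[1, 2, 3]
  pop 0: no out-edges | ready=[5] | order so far=[1, 2, 3, 0]
  pop 5: indeg[4]->0 | ready=[4] | order so far=[1, 2, 3, 0, 5]
  pop 4: no out-edges | ready=[] | order so far=[1, 2, 3, 0, 5, 4]
  Result: [1, 2, 3, 0, 5, 4]

Answer: [1, 2, 3, 0, 5, 4]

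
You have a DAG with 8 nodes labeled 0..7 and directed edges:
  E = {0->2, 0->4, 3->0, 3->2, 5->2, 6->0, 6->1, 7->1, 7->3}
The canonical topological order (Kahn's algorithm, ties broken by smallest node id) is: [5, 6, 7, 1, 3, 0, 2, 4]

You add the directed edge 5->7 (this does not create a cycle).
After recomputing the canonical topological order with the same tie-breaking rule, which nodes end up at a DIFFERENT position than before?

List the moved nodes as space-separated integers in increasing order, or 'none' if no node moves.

Answer: none

Derivation:
Old toposort: [5, 6, 7, 1, 3, 0, 2, 4]
Added edge 5->7
Recompute Kahn (smallest-id tiebreak):
  initial in-degrees: [2, 2, 3, 1, 1, 0, 0, 1]
  ready (indeg=0): [5, 6]
  pop 5: indeg[2]->2; indeg[7]->0 | ready=[6, 7] | order so far=[5]
  pop 6: indeg[0]->1; indeg[1]->1 | ready=[7] | order so far=[5, 6]
  pop 7: indeg[1]->0; indeg[3]->0 | ready=[1, 3] | order so far=[5, 6, 7]
  pop 1: no out-edges | ready=[3] | order so far=[5, 6, 7, 1]
  pop 3: indeg[0]->0; indeg[2]->1 | ready=[0] | order so far=[5, 6, 7, 1, 3]
  pop 0: indeg[2]->0; indeg[4]->0 | ready=[2, 4] | order so far=[5, 6, 7, 1, 3, 0]
  pop 2: no out-edges | ready=[4] | order so far=[5, 6, 7, 1, 3, 0, 2]
  pop 4: no out-edges | ready=[] | order so far=[5, 6, 7, 1, 3, 0, 2, 4]
New canonical toposort: [5, 6, 7, 1, 3, 0, 2, 4]
Compare positions:
  Node 0: index 5 -> 5 (same)
  Node 1: index 3 -> 3 (same)
  Node 2: index 6 -> 6 (same)
  Node 3: index 4 -> 4 (same)
  Node 4: index 7 -> 7 (same)
  Node 5: index 0 -> 0 (same)
  Node 6: index 1 -> 1 (same)
  Node 7: index 2 -> 2 (same)
Nodes that changed position: none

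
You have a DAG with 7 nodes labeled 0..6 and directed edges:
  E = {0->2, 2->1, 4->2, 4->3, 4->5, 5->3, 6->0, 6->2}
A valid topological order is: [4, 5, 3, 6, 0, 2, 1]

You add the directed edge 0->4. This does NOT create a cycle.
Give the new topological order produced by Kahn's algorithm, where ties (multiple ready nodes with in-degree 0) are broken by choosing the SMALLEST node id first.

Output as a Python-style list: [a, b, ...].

Old toposort: [4, 5, 3, 6, 0, 2, 1]
Added edge: 0->4
Position of 0 (4) > position of 4 (0). Must reorder: 0 must now come before 4.
Run Kahn's algorithm (break ties by smallest node id):
  initial in-degrees: [1, 1, 3, 2, 1, 1, 0]
  ready (indeg=0): [6]
  pop 6: indeg[0]->0; indeg[2]->2 | ready=[0] | order so far=[6]
  pop 0: indeg[2]->1; indeg[4]->0 | ready=[4] | order so far=[6, 0]
  pop 4: indeg[2]->0; indeg[3]->1; indeg[5]->0 | ready=[2, 5] | order so far=[6, 0, 4]
  pop 2: indeg[1]->0 | ready=[1, 5] | order so far=[6, 0, 4, 2]
  pop 1: no out-edges | ready=[5] | order so far=[6, 0, 4, 2, 1]
  pop 5: indeg[3]->0 | ready=[3] | order so far=[6, 0, 4, 2, 1, 5]
  pop 3: no out-edges | ready=[] | order so far=[6, 0, 4, 2, 1, 5, 3]
  Result: [6, 0, 4, 2, 1, 5, 3]

Answer: [6, 0, 4, 2, 1, 5, 3]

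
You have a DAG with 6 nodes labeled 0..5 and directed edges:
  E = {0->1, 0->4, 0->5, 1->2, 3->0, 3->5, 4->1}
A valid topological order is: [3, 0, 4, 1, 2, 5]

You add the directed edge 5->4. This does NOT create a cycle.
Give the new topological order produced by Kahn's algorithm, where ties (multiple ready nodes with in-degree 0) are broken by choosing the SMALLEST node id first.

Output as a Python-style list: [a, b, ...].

Old toposort: [3, 0, 4, 1, 2, 5]
Added edge: 5->4
Position of 5 (5) > position of 4 (2). Must reorder: 5 must now come before 4.
Run Kahn's algorithm (break ties by smallest node id):
  initial in-degrees: [1, 2, 1, 0, 2, 2]
  ready (indeg=0): [3]
  pop 3: indeg[0]->0; indeg[5]->1 | ready=[0] | order so far=[3]
  pop 0: indeg[1]->1; indeg[4]->1; indeg[5]->0 | ready=[5] | order so far=[3, 0]
  pop 5: indeg[4]->0 | ready=[4] | order so far=[3, 0, 5]
  pop 4: indeg[1]->0 | ready=[1] | order so far=[3, 0, 5, 4]
  pop 1: indeg[2]->0 | ready=[2] | order so far=[3, 0, 5, 4, 1]
  pop 2: no out-edges | ready=[] | order so far=[3, 0, 5, 4, 1, 2]
  Result: [3, 0, 5, 4, 1, 2]

Answer: [3, 0, 5, 4, 1, 2]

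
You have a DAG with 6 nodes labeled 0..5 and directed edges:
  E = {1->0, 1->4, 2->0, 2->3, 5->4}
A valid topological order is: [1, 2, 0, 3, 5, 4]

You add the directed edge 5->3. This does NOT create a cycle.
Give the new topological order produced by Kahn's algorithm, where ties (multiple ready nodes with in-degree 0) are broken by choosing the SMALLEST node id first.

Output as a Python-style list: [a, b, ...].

Answer: [1, 2, 0, 5, 3, 4]

Derivation:
Old toposort: [1, 2, 0, 3, 5, 4]
Added edge: 5->3
Position of 5 (4) > position of 3 (3). Must reorder: 5 must now come before 3.
Run Kahn's algorithm (break ties by smallest node id):
  initial in-degrees: [2, 0, 0, 2, 2, 0]
  ready (indeg=0): [1, 2, 5]
  pop 1: indeg[0]->1; indeg[4]->1 | ready=[2, 5] | order so far=[1]
  pop 2: indeg[0]->0; indeg[3]->1 | ready=[0, 5] | order so far=[1, 2]
  pop 0: no out-edges | ready=[5] | order so far=[1, 2, 0]
  pop 5: indeg[3]->0; indeg[4]->0 | ready=[3, 4] | order so far=[1, 2, 0, 5]
  pop 3: no out-edges | ready=[4] | order so far=[1, 2, 0, 5, 3]
  pop 4: no out-edges | ready=[] | order so far=[1, 2, 0, 5, 3, 4]
  Result: [1, 2, 0, 5, 3, 4]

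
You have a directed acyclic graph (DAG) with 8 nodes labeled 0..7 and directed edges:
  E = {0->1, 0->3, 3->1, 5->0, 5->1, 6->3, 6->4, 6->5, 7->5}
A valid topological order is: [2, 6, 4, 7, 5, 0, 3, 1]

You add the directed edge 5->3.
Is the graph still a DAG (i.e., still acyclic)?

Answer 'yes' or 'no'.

Answer: yes

Derivation:
Given toposort: [2, 6, 4, 7, 5, 0, 3, 1]
Position of 5: index 4; position of 3: index 6
New edge 5->3: forward
Forward edge: respects the existing order. Still a DAG, same toposort still valid.
Still a DAG? yes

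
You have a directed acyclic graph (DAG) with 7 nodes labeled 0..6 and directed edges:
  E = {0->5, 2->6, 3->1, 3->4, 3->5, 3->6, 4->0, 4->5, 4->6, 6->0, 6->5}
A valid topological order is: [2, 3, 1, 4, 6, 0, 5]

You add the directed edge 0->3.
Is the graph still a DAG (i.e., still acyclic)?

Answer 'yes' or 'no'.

Answer: no

Derivation:
Given toposort: [2, 3, 1, 4, 6, 0, 5]
Position of 0: index 5; position of 3: index 1
New edge 0->3: backward (u after v in old order)
Backward edge: old toposort is now invalid. Check if this creates a cycle.
Does 3 already reach 0? Reachable from 3: [0, 1, 3, 4, 5, 6]. YES -> cycle!
Still a DAG? no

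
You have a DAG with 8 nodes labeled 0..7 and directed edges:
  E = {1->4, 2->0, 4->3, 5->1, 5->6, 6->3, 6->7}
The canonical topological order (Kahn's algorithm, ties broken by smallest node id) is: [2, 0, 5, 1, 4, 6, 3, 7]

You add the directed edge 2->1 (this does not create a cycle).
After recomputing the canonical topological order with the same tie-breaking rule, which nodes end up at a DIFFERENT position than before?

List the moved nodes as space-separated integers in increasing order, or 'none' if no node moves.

Answer: none

Derivation:
Old toposort: [2, 0, 5, 1, 4, 6, 3, 7]
Added edge 2->1
Recompute Kahn (smallest-id tiebreak):
  initial in-degrees: [1, 2, 0, 2, 1, 0, 1, 1]
  ready (indeg=0): [2, 5]
  pop 2: indeg[0]->0; indeg[1]->1 | ready=[0, 5] | order so far=[2]
  pop 0: no out-edges | ready=[5] | order so far=[2, 0]
  pop 5: indeg[1]->0; indeg[6]->0 | ready=[1, 6] | order so far=[2, 0, 5]
  pop 1: indeg[4]->0 | ready=[4, 6] | order so far=[2, 0, 5, 1]
  pop 4: indeg[3]->1 | ready=[6] | order so far=[2, 0, 5, 1, 4]
  pop 6: indeg[3]->0; indeg[7]->0 | ready=[3, 7] | order so far=[2, 0, 5, 1, 4, 6]
  pop 3: no out-edges | ready=[7] | order so far=[2, 0, 5, 1, 4, 6, 3]
  pop 7: no out-edges | ready=[] | order so far=[2, 0, 5, 1, 4, 6, 3, 7]
New canonical toposort: [2, 0, 5, 1, 4, 6, 3, 7]
Compare positions:
  Node 0: index 1 -> 1 (same)
  Node 1: index 3 -> 3 (same)
  Node 2: index 0 -> 0 (same)
  Node 3: index 6 -> 6 (same)
  Node 4: index 4 -> 4 (same)
  Node 5: index 2 -> 2 (same)
  Node 6: index 5 -> 5 (same)
  Node 7: index 7 -> 7 (same)
Nodes that changed position: none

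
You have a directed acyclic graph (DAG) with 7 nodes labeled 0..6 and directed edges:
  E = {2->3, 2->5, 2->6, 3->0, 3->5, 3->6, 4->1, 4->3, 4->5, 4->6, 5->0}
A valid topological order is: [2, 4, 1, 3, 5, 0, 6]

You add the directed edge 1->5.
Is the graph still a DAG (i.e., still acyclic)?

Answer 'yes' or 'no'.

Answer: yes

Derivation:
Given toposort: [2, 4, 1, 3, 5, 0, 6]
Position of 1: index 2; position of 5: index 4
New edge 1->5: forward
Forward edge: respects the existing order. Still a DAG, same toposort still valid.
Still a DAG? yes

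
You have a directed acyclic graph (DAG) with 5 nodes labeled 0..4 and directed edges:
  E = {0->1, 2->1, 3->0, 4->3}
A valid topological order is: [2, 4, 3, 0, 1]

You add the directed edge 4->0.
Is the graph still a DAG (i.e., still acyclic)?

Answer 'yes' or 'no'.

Answer: yes

Derivation:
Given toposort: [2, 4, 3, 0, 1]
Position of 4: index 1; position of 0: index 3
New edge 4->0: forward
Forward edge: respects the existing order. Still a DAG, same toposort still valid.
Still a DAG? yes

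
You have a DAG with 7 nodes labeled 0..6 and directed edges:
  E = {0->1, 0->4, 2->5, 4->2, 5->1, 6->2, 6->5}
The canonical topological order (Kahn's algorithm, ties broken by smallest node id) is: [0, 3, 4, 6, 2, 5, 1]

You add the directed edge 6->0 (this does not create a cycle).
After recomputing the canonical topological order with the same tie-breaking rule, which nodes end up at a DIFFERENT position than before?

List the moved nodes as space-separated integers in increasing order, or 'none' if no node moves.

Old toposort: [0, 3, 4, 6, 2, 5, 1]
Added edge 6->0
Recompute Kahn (smallest-id tiebreak):
  initial in-degrees: [1, 2, 2, 0, 1, 2, 0]
  ready (indeg=0): [3, 6]
  pop 3: no out-edges | ready=[6] | order so far=[3]
  pop 6: indeg[0]->0; indeg[2]->1; indeg[5]->1 | ready=[0] | order so far=[3, 6]
  pop 0: indeg[1]->1; indeg[4]->0 | ready=[4] | order so far=[3, 6, 0]
  pop 4: indeg[2]->0 | ready=[2] | order so far=[3, 6, 0, 4]
  pop 2: indeg[5]->0 | ready=[5] | order so far=[3, 6, 0, 4, 2]
  pop 5: indeg[1]->0 | ready=[1] | order so far=[3, 6, 0, 4, 2, 5]
  pop 1: no out-edges | ready=[] | order so far=[3, 6, 0, 4, 2, 5, 1]
New canonical toposort: [3, 6, 0, 4, 2, 5, 1]
Compare positions:
  Node 0: index 0 -> 2 (moved)
  Node 1: index 6 -> 6 (same)
  Node 2: index 4 -> 4 (same)
  Node 3: index 1 -> 0 (moved)
  Node 4: index 2 -> 3 (moved)
  Node 5: index 5 -> 5 (same)
  Node 6: index 3 -> 1 (moved)
Nodes that changed position: 0 3 4 6

Answer: 0 3 4 6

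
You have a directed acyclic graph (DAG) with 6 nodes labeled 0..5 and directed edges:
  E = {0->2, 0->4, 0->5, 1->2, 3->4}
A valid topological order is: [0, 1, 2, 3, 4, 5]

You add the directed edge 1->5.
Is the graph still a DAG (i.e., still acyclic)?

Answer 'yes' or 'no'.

Answer: yes

Derivation:
Given toposort: [0, 1, 2, 3, 4, 5]
Position of 1: index 1; position of 5: index 5
New edge 1->5: forward
Forward edge: respects the existing order. Still a DAG, same toposort still valid.
Still a DAG? yes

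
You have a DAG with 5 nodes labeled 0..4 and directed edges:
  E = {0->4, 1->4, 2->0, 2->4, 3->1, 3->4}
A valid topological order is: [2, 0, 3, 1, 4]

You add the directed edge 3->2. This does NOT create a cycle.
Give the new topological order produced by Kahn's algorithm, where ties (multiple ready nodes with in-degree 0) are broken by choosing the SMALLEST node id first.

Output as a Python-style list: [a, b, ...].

Old toposort: [2, 0, 3, 1, 4]
Added edge: 3->2
Position of 3 (2) > position of 2 (0). Must reorder: 3 must now come before 2.
Run Kahn's algorithm (break ties by smallest node id):
  initial in-degrees: [1, 1, 1, 0, 4]
  ready (indeg=0): [3]
  pop 3: indeg[1]->0; indeg[2]->0; indeg[4]->3 | ready=[1, 2] | order so far=[3]
  pop 1: indeg[4]->2 | ready=[2] | order so far=[3, 1]
  pop 2: indeg[0]->0; indeg[4]->1 | ready=[0] | order so far=[3, 1, 2]
  pop 0: indeg[4]->0 | ready=[4] | order so far=[3, 1, 2, 0]
  pop 4: no out-edges | ready=[] | order so far=[3, 1, 2, 0, 4]
  Result: [3, 1, 2, 0, 4]

Answer: [3, 1, 2, 0, 4]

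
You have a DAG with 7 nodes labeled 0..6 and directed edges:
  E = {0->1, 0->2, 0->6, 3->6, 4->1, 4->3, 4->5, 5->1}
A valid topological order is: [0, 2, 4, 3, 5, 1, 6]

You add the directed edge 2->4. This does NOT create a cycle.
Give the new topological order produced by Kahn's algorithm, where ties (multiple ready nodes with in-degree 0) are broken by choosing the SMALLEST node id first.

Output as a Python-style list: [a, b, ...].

Old toposort: [0, 2, 4, 3, 5, 1, 6]
Added edge: 2->4
Position of 2 (1) < position of 4 (2). Old order still valid.
Run Kahn's algorithm (break ties by smallest node id):
  initial in-degrees: [0, 3, 1, 1, 1, 1, 2]
  ready (indeg=0): [0]
  pop 0: indeg[1]->2; indeg[2]->0; indeg[6]->1 | ready=[2] | order so far=[0]
  pop 2: indeg[4]->0 | ready=[4] | order so far=[0, 2]
  pop 4: indeg[1]->1; indeg[3]->0; indeg[5]->0 | ready=[3, 5] | order so far=[0, 2, 4]
  pop 3: indeg[6]->0 | ready=[5, 6] | order so far=[0, 2, 4, 3]
  pop 5: indeg[1]->0 | ready=[1, 6] | order so far=[0, 2, 4, 3, 5]
  pop 1: no out-edges | ready=[6] | order so far=[0, 2, 4, 3, 5, 1]
  pop 6: no out-edges | ready=[] | order so far=[0, 2, 4, 3, 5, 1, 6]
  Result: [0, 2, 4, 3, 5, 1, 6]

Answer: [0, 2, 4, 3, 5, 1, 6]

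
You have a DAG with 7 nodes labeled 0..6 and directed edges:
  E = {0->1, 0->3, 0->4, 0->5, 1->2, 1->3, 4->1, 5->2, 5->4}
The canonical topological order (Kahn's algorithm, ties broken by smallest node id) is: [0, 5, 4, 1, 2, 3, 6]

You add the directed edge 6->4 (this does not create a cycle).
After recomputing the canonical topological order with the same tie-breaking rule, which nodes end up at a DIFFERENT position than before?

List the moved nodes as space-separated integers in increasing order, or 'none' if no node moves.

Answer: 1 2 3 4 6

Derivation:
Old toposort: [0, 5, 4, 1, 2, 3, 6]
Added edge 6->4
Recompute Kahn (smallest-id tiebreak):
  initial in-degrees: [0, 2, 2, 2, 3, 1, 0]
  ready (indeg=0): [0, 6]
  pop 0: indeg[1]->1; indeg[3]->1; indeg[4]->2; indeg[5]->0 | ready=[5, 6] | order so far=[0]
  pop 5: indeg[2]->1; indeg[4]->1 | ready=[6] | order so far=[0, 5]
  pop 6: indeg[4]->0 | ready=[4] | order so far=[0, 5, 6]
  pop 4: indeg[1]->0 | ready=[1] | order so far=[0, 5, 6, 4]
  pop 1: indeg[2]->0; indeg[3]->0 | ready=[2, 3] | order so far=[0, 5, 6, 4, 1]
  pop 2: no out-edges | ready=[3] | order so far=[0, 5, 6, 4, 1, 2]
  pop 3: no out-edges | ready=[] | order so far=[0, 5, 6, 4, 1, 2, 3]
New canonical toposort: [0, 5, 6, 4, 1, 2, 3]
Compare positions:
  Node 0: index 0 -> 0 (same)
  Node 1: index 3 -> 4 (moved)
  Node 2: index 4 -> 5 (moved)
  Node 3: index 5 -> 6 (moved)
  Node 4: index 2 -> 3 (moved)
  Node 5: index 1 -> 1 (same)
  Node 6: index 6 -> 2 (moved)
Nodes that changed position: 1 2 3 4 6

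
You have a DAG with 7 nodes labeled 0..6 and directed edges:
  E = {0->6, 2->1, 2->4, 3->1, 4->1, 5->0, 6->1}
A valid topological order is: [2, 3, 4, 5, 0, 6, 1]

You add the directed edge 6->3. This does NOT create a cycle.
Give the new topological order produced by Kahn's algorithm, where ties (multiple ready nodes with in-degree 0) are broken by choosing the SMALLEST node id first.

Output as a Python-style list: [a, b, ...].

Old toposort: [2, 3, 4, 5, 0, 6, 1]
Added edge: 6->3
Position of 6 (5) > position of 3 (1). Must reorder: 6 must now come before 3.
Run Kahn's algorithm (break ties by smallest node id):
  initial in-degrees: [1, 4, 0, 1, 1, 0, 1]
  ready (indeg=0): [2, 5]
  pop 2: indeg[1]->3; indeg[4]->0 | ready=[4, 5] | order so far=[2]
  pop 4: indeg[1]->2 | ready=[5] | order so far=[2, 4]
  pop 5: indeg[0]->0 | ready=[0] | order so far=[2, 4, 5]
  pop 0: indeg[6]->0 | ready=[6] | order so far=[2, 4, 5, 0]
  pop 6: indeg[1]->1; indeg[3]->0 | ready=[3] | order so far=[2, 4, 5, 0, 6]
  pop 3: indeg[1]->0 | ready=[1] | order so far=[2, 4, 5, 0, 6, 3]
  pop 1: no out-edges | ready=[] | order so far=[2, 4, 5, 0, 6, 3, 1]
  Result: [2, 4, 5, 0, 6, 3, 1]

Answer: [2, 4, 5, 0, 6, 3, 1]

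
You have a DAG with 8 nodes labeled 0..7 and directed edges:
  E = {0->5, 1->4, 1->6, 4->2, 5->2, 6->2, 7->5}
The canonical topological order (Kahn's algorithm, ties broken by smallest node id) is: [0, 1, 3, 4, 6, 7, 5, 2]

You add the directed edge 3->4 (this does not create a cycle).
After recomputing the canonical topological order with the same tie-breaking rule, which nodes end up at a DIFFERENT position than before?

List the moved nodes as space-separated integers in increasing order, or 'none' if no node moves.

Old toposort: [0, 1, 3, 4, 6, 7, 5, 2]
Added edge 3->4
Recompute Kahn (smallest-id tiebreak):
  initial in-degrees: [0, 0, 3, 0, 2, 2, 1, 0]
  ready (indeg=0): [0, 1, 3, 7]
  pop 0: indeg[5]->1 | ready=[1, 3, 7] | order so far=[0]
  pop 1: indeg[4]->1; indeg[6]->0 | ready=[3, 6, 7] | order so far=[0, 1]
  pop 3: indeg[4]->0 | ready=[4, 6, 7] | order so far=[0, 1, 3]
  pop 4: indeg[2]->2 | ready=[6, 7] | order so far=[0, 1, 3, 4]
  pop 6: indeg[2]->1 | ready=[7] | order so far=[0, 1, 3, 4, 6]
  pop 7: indeg[5]->0 | ready=[5] | order so far=[0, 1, 3, 4, 6, 7]
  pop 5: indeg[2]->0 | ready=[2] | order so far=[0, 1, 3, 4, 6, 7, 5]
  pop 2: no out-edges | ready=[] | order so far=[0, 1, 3, 4, 6, 7, 5, 2]
New canonical toposort: [0, 1, 3, 4, 6, 7, 5, 2]
Compare positions:
  Node 0: index 0 -> 0 (same)
  Node 1: index 1 -> 1 (same)
  Node 2: index 7 -> 7 (same)
  Node 3: index 2 -> 2 (same)
  Node 4: index 3 -> 3 (same)
  Node 5: index 6 -> 6 (same)
  Node 6: index 4 -> 4 (same)
  Node 7: index 5 -> 5 (same)
Nodes that changed position: none

Answer: none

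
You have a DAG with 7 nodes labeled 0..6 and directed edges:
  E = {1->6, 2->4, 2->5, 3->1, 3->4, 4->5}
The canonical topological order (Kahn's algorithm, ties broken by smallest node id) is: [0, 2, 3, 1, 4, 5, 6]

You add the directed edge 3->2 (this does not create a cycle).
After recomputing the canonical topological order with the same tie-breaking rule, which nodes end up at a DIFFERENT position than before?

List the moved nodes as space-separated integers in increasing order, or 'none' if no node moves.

Old toposort: [0, 2, 3, 1, 4, 5, 6]
Added edge 3->2
Recompute Kahn (smallest-id tiebreak):
  initial in-degrees: [0, 1, 1, 0, 2, 2, 1]
  ready (indeg=0): [0, 3]
  pop 0: no out-edges | ready=[3] | order so far=[0]
  pop 3: indeg[1]->0; indeg[2]->0; indeg[4]->1 | ready=[1, 2] | order so far=[0, 3]
  pop 1: indeg[6]->0 | ready=[2, 6] | order so far=[0, 3, 1]
  pop 2: indeg[4]->0; indeg[5]->1 | ready=[4, 6] | order so far=[0, 3, 1, 2]
  pop 4: indeg[5]->0 | ready=[5, 6] | order so far=[0, 3, 1, 2, 4]
  pop 5: no out-edges | ready=[6] | order so far=[0, 3, 1, 2, 4, 5]
  pop 6: no out-edges | ready=[] | order so far=[0, 3, 1, 2, 4, 5, 6]
New canonical toposort: [0, 3, 1, 2, 4, 5, 6]
Compare positions:
  Node 0: index 0 -> 0 (same)
  Node 1: index 3 -> 2 (moved)
  Node 2: index 1 -> 3 (moved)
  Node 3: index 2 -> 1 (moved)
  Node 4: index 4 -> 4 (same)
  Node 5: index 5 -> 5 (same)
  Node 6: index 6 -> 6 (same)
Nodes that changed position: 1 2 3

Answer: 1 2 3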